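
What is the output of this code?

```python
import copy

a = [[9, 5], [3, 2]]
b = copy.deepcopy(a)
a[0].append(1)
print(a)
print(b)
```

Key concept: deep copy is fully independent.
Step by step:
`a = [[9, 5], [3, 2]]` → a = [[9, 5], [3, 2]]
`b = copy.deepcopy(a)` → b = [[9, 5], [3, 2]]
`a[0].append(1)` → a = [[9, 5, 1], [3, 2]]
`print(a)` → prints [[9, 5, 1], [3, 2]]
`print(b)` → prints [[9, 5], [3, 2]]

Answer:
[[9, 5, 1], [3, 2]]
[[9, 5], [3, 2]]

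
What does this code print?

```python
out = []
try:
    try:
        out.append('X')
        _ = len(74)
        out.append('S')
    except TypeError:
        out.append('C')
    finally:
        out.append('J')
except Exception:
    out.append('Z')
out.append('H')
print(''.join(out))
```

Execution trace: 'X' (inner try body) → 'C' (inner except TypeError) → 'J' (inner finally) → 'H' (after the try/except). Output: XCJH

Answer: XCJH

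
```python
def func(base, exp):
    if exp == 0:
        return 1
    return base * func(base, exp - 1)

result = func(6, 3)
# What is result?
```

func(6, 3) = 6 * 6 * 6 = 216

Answer: 216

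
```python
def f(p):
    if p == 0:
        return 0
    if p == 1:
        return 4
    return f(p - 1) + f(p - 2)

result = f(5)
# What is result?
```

Build up from base cases: f(0)=0, f(1)=4, f(2)=4, f(3)=8, f(4)=12, f(5)=20

Answer: 20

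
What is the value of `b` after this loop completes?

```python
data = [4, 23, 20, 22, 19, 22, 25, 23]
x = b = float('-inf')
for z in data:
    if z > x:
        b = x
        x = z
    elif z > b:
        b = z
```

Second largest (with repeats) in [4, 23, 20, 22, 19, 22, 25, 23]
`b` takes the values: -inf → 4 → 20 → 22 → 23

Answer: 23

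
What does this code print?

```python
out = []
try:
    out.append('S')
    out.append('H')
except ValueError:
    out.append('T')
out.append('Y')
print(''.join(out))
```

Execution trace: 'S' (try body) → 'H' (try body, no exception) → 'Y' (after the try/except). Output: SHY

Answer: SHY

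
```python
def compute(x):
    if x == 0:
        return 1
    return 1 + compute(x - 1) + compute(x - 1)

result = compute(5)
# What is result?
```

compute(x) = 1 + 2·compute(x-1), compute(0)=1. Closed form: (1+1)·2^5 - 1 = 63.

Answer: 63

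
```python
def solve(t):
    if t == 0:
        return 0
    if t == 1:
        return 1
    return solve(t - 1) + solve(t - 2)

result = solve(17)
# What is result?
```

Build up from base cases: solve(0)=0, solve(1)=1, solve(2)=1, solve(3)=2, solve(4)=3, solve(5)=5, solve(6)=8, ..., solve(17)=1597

Answer: 1597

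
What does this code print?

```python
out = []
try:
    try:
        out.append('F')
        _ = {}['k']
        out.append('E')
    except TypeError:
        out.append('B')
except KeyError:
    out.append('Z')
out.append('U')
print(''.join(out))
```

Execution trace: 'F' (try body) → 'Z' (outer except KeyError) → 'U' (after the try/except). Output: FZU

Answer: FZU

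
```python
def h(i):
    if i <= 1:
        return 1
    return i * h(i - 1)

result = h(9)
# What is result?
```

h(9) = 9 * 8 * 7 * 6 * 5 * 4 * 3 * 2 * 1 = 362880

Answer: 362880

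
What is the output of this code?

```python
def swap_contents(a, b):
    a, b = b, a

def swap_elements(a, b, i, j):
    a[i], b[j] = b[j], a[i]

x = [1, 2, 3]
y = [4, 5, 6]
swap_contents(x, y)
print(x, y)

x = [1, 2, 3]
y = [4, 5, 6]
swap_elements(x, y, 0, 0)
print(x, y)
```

Key concept: parameter rebinding vs mutation.
Step by step:
`x = [1, 2, 3]` → x = [1, 2, 3]
`y = [4, 5, 6]` → y = [4, 5, 6]
`swap_contents(x, y)` → no visible change to tracked variables
`print(x, y)` → prints [1, 2, 3] [4, 5, 6]
`x = [1, 2, 3]` → x = [1, 2, 3]
`y = [4, 5, 6]` → y = [4, 5, 6]
`swap_elements(x, y, 0, 0)` → x = [4, 2, 3]; y = [1, 5, 6]
`print(x, y)` → prints [4, 2, 3] [1, 5, 6]

Answer:
[1, 2, 3] [4, 5, 6]
[4, 2, 3] [1, 5, 6]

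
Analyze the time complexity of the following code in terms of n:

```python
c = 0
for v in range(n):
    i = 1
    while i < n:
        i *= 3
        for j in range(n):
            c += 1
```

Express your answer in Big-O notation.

Each loop level contributes: n × log n × n. Multiplying the contributions gives O(n^2 log n).

Answer: O(n^2 log n)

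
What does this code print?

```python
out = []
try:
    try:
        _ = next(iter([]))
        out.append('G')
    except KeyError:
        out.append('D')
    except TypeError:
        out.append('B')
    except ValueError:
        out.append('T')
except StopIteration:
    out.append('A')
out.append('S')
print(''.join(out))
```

Execution trace: 'A' (outer except StopIteration) → 'S' (after the try/except). Output: AS

Answer: AS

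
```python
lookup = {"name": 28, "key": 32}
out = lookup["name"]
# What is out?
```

Trace:
`lookup = {"name": 28, "key": 32}` → lookup = {'name': 28, 'key': 32}
`out = lookup["name"]` → out = 28
So out = 28

Answer: 28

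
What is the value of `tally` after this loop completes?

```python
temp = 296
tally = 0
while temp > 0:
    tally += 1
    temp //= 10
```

Count digits by repeated division by 10
`tally` takes the values: 0 → 1 → 2 → 3

Answer: 3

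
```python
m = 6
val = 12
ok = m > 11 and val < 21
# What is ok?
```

Trace:
`m = 6` → m = 6
`val = 12` → val = 12
`ok = m > 11 and val < 21` → ok = False
So ok = False

Answer: False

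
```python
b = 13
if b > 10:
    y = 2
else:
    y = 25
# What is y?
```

Trace:
`b = 13` → b = 13
`if b > 10: ...` → b > 10 is True → y = 2
So y = 2

Answer: 2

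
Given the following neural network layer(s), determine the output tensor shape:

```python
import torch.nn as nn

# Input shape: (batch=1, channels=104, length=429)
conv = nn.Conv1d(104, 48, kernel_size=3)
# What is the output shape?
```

Input: (1, 104, 429) -> Output: (1, 48, 427)

Answer: (1, 48, 427)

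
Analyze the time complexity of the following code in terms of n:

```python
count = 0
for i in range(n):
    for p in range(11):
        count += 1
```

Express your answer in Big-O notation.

Each loop level contributes: n × 1. Multiplying the contributions gives O(n).

Answer: O(n)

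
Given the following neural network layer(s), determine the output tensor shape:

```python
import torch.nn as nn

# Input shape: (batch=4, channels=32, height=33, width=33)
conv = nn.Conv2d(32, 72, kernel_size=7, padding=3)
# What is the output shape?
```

Input: (4, 32, 33, 33) -> Output: (4, 72, 33, 33)

Answer: (4, 72, 33, 33)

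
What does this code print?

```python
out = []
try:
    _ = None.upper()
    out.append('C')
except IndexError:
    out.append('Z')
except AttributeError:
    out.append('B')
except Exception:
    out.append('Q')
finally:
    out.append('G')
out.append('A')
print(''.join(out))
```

Execution trace: 'B' (except AttributeError) → 'G' (finally) → 'A' (after the try/except). Output: BGA

Answer: BGA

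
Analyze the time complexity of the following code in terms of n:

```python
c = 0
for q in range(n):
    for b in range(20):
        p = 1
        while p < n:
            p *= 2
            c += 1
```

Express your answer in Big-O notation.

Each loop level contributes: n × 1 × log n. Multiplying the contributions gives O(n log n).

Answer: O(n log n)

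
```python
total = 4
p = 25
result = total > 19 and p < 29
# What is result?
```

Trace:
`total = 4` → total = 4
`p = 25` → p = 25
`result = total > 19 and p < 29` → result = False
So result = False

Answer: False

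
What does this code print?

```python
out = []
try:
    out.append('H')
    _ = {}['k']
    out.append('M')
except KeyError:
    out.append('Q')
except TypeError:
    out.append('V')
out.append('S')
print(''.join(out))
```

Execution trace: 'H' (try body) → 'Q' (except KeyError) → 'S' (after the try/except). Output: HQS

Answer: HQS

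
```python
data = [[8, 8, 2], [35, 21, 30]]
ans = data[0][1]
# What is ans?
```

Trace:
`data = [[8, 8, 2], [35, 21, 30]]` → data = [[8, 8, 2], [35, 21, 30]]
`ans = data[0][1]` → ans = 8
So ans = 8

Answer: 8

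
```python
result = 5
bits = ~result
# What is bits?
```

Trace:
`result = 5` → result = 5
`bits = ~result` → bits = -6
So bits = -6

Answer: -6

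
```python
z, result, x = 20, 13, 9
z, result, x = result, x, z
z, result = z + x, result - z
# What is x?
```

Trace:
`z, result, x = 20, 13, 9` → z = 20; result = 13; x = 9
`z, result, x = result, x, z` → z = 13; result = 9; x = 20
`z, result = z + x, result - z` → z = 33; result = -4
So x = 20

Answer: 20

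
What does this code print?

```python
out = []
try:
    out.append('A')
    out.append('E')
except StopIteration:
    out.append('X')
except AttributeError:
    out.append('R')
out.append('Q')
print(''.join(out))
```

Execution trace: 'A' (try body) → 'E' (try body, no exception) → 'Q' (after the try/except). Output: AEQ

Answer: AEQ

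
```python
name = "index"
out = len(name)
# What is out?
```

Trace:
`name = "index"` → name = 'index'
`out = len(name)` → out = 5
So out = 5

Answer: 5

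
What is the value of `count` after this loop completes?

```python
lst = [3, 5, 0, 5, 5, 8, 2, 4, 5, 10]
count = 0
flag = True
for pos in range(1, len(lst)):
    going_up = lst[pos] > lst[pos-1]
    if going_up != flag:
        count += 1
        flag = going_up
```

Count direction changes in [3, 5, 0, 5, 5, 8, 2, 4, 5, 10]
`count` takes the values: 0 → 1 → 2 → 3 → 4 → 5 → 6

Answer: 6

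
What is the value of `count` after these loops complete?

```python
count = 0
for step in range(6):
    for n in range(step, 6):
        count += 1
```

Upper triangle: 6 + 5 + ... + 1
`count` takes the values: 0 → 1 → 2 → 3 → 4 → 5 → 6 → 7 → 8 → 9 → 10 → 11 → 12 → 13 → 14 → 15 → 16 → 17 → 18 → 19 → 20 → 21

Answer: 21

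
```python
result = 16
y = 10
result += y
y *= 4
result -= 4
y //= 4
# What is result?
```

Trace:
`result = 16` → result = 16
`y = 10` → y = 10
`result += y` → result = 26
`y *= 4` → y = 40
`result -= 4` → result = 22
`y //= 4` → y = 10
So result = 22

Answer: 22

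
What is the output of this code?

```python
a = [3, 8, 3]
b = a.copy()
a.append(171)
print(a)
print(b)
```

Key concept: list.copy() creates independent copy.
Step by step:
`a = [3, 8, 3]` → a = [3, 8, 3]
`b = a.copy()` → b = [3, 8, 3]
`a.append(171)` → a = [3, 8, 3, 171]
`print(a)` → prints [3, 8, 3, 171]
`print(b)` → prints [3, 8, 3]

Answer:
[3, 8, 3, 171]
[3, 8, 3]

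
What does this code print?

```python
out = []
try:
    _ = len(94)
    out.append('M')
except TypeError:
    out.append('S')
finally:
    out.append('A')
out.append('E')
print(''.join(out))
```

Execution trace: 'S' (except TypeError) → 'A' (finally) → 'E' (after the try/except). Output: SAE

Answer: SAE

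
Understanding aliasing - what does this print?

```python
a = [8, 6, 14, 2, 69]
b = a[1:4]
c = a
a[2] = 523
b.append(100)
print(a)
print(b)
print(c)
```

Key concept: slice vs alias.
Step by step:
`a = [8, 6, 14, 2, 69]` → a = [8, 6, 14, 2, 69]
`b = a[1:4]` → b = [6, 14, 2]
`c = a` → c = [8, 6, 14, 2, 69] (same object as a)
`a[2] = 523` → a = [8, 6, 523, 2, 69] (same object as c); c = [8, 6, 523, 2, 69] (same object as a)
`b.append(100)` → b = [6, 14, 2, 100]
`print(a)` → prints [8, 6, 523, 2, 69]
`print(b)` → prints [6, 14, 2, 100]
`print(c)` → prints [8, 6, 523, 2, 69]

Answer:
[8, 6, 523, 2, 69]
[6, 14, 2, 100]
[8, 6, 523, 2, 69]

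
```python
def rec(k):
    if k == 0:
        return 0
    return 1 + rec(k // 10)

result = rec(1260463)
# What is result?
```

Count of digits of 1260463: 7

Answer: 7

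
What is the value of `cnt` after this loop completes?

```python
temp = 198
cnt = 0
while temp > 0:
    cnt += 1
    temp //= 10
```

Count digits by repeated division by 10
`cnt` takes the values: 0 → 1 → 2 → 3

Answer: 3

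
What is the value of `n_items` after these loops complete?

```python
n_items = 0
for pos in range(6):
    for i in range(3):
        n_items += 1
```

6 * 3 = 18
`n_items` takes the values: 0 → 1 → 2 → 3 → 4 → 5 → 6 → 7 → 8 → 9 → 10 → 11 → 12 → 13 → 14 → 15 → 16 → 17 → 18

Answer: 18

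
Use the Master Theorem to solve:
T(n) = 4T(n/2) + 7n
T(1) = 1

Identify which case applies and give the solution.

a=4, b=2, f(n)=7n. log_2(4) = 2. Since c=1 < 2, Case 1 applies: T(n) = Θ(n^log_b(a)) = O(n^2).

Answer: O(n^2) - Case 1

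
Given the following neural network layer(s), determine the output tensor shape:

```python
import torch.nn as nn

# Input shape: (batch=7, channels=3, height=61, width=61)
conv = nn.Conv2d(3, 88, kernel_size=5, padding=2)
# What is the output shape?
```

Input: (7, 3, 61, 61) -> Output: (7, 88, 61, 61)

Answer: (7, 88, 61, 61)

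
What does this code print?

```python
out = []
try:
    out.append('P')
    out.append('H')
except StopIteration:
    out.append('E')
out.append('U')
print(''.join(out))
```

Execution trace: 'P' (try body) → 'H' (try body, no exception) → 'U' (after the try/except). Output: PHU

Answer: PHU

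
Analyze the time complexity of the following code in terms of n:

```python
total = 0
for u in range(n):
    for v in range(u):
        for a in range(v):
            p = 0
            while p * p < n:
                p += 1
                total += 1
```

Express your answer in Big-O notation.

Each loop level contributes: n × n × n × √n. Multiplying the contributions gives O(n^3√n).

Answer: O(n^3√n)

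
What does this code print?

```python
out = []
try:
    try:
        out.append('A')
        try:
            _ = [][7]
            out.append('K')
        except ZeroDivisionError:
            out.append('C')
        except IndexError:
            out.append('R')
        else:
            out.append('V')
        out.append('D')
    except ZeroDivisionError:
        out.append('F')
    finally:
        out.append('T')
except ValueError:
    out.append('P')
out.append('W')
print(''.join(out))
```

Execution trace: 'A' (try body) → 'R' (inner except IndexError) → 'D' (try body, no exception) → 'T' (finally) → 'W' (after the try/except). Output: ARDTW

Answer: ARDTW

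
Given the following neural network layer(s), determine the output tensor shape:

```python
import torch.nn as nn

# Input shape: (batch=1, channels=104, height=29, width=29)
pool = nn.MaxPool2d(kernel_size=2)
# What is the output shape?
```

Input: (1, 104, 29, 29) -> Output: (1, 104, 14, 14)

Answer: (1, 104, 14, 14)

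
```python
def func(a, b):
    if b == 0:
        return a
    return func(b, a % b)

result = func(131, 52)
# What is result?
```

func(131, 52) -> func(52, 27) -> func(27, 25) -> func(25, 2) -> func(2, 1) -> func(1, 0) -> 1

Answer: 1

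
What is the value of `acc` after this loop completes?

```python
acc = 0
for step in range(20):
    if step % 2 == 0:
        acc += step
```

Sum of even numbers 0 to 19
`acc` takes the values: 0 → 2 → 6 → 12 → 20 → 30 → 42 → 56 → 72 → 90

Answer: 90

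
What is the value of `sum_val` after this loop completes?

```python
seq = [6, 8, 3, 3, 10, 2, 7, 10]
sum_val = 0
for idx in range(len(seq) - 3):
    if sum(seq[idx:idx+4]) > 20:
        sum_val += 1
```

Count windows with sum > 20
`sum_val` takes the values: 0 → 1 → 2 → 3

Answer: 3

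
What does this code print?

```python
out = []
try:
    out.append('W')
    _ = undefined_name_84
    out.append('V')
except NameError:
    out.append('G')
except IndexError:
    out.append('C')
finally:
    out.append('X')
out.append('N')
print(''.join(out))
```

Execution trace: 'W' (try body) → 'G' (except NameError) → 'X' (finally) → 'N' (after the try/except). Output: WGXN

Answer: WGXN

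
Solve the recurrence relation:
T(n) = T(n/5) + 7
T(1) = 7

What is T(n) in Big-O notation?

Each step divides n by 5 and adds 7. After log_5(n) steps we reach T(1)=7. So T(n) = 7·log_5(n) + 7 = O(log n).

Answer: O(log n)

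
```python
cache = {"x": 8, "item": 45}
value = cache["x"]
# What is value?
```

Trace:
`cache = {"x": 8, "item": 45}` → cache = {'x': 8, 'item': 45}
`value = cache["x"]` → value = 8
So value = 8

Answer: 8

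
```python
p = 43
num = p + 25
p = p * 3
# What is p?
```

Trace:
`p = 43` → p = 43
`num = p + 25` → num = 68
`p = p * 3` → p = 129
So p = 129

Answer: 129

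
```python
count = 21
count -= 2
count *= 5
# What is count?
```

Trace:
`count = 21` → count = 21
`count -= 2` → count = 19
`count *= 5` → count = 95
So count = 95

Answer: 95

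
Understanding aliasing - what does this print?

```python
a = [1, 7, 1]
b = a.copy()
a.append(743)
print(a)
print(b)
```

Key concept: list.copy() creates independent copy.
Step by step:
`a = [1, 7, 1]` → a = [1, 7, 1]
`b = a.copy()` → b = [1, 7, 1]
`a.append(743)` → a = [1, 7, 1, 743]
`print(a)` → prints [1, 7, 1, 743]
`print(b)` → prints [1, 7, 1]

Answer:
[1, 7, 1, 743]
[1, 7, 1]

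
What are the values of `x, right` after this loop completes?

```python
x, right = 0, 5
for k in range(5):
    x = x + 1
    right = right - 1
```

x goes 0→5, right goes 5→0
`x, right` takes the values: (0, 5) → (1, 5) → (1, 4) → (2, 4) → (2, 3) → (3, 3) → (3, 2) → (4, 2) → (4, 1) → (5, 1) → (5, 0)

Answer: 5, 0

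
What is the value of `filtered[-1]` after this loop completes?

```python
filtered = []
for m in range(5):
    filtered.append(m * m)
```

Last element of squares 0 to 4
`filtered` takes the values: [] → [0] → [0, 1] → [0, 1, 4] → [0, 1, 4, 9] → [0, 1, 4, 9, 16]
So `filtered[-1]` = 16

Answer: 16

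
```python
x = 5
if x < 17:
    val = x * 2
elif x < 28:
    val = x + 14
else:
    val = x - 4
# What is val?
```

Trace:
`x = 5` → x = 5
`if x < 17: ...` → x < 17 is True → val = 10
So val = 10

Answer: 10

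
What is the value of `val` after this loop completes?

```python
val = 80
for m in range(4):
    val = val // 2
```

Halve 4 times: 80 // 2^4 = 5
`val` takes the values: 80 → 40 → 20 → 10 → 5

Answer: 5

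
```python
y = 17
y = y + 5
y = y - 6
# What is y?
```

Trace:
`y = 17` → y = 17
`y = y + 5` → y = 22
`y = y - 6` → y = 16
So y = 16

Answer: 16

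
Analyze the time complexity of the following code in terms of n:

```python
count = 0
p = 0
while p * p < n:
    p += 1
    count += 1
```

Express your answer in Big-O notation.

Each loop level contributes: √n. Multiplying the contributions gives O(√n).

Answer: O(√n)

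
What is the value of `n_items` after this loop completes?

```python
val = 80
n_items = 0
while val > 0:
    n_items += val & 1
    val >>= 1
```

Count set bits in 80 (binary: 0b1010000)
`n_items` takes the values: 0 → 1 → 2

Answer: 2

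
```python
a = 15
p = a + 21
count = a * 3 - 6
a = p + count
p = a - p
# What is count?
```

Trace:
`a = 15` → a = 15
`p = a + 21` → p = 36
`count = a * 3 - 6` → count = 39
`a = p + count` → a = 75
`p = a - p` → p = 39
So count = 39

Answer: 39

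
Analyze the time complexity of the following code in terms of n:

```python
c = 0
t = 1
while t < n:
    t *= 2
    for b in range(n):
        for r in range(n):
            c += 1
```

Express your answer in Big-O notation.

Each loop level contributes: log n × n × n. Multiplying the contributions gives O(n^2 log n).

Answer: O(n^2 log n)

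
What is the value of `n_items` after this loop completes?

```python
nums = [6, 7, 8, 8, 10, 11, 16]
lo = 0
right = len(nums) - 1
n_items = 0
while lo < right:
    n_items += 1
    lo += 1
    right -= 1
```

Iterations until pointers meet (list length 7)
`n_items` takes the values: 0 → 1 → 2 → 3

Answer: 3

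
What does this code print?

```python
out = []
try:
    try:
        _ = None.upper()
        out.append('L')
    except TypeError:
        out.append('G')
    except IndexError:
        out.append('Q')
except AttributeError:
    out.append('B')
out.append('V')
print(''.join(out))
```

Execution trace: 'B' (outer except AttributeError) → 'V' (after the try/except). Output: BV

Answer: BV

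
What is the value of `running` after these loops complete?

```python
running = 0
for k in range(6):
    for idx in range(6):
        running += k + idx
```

Sum of all k+idx for k,idx in 6x6
`running` takes the values: 0 → 1 → 3 → 6 → 10 → 15 → 16 → 18 → 21 → 25 → 30 → 36 → 38 → 41 → 45 → 50 → 56 → 63 → 66 → 70 → 75 → 81 → 88 → 96 → 100 → 105 → 111 → 118 → 126 → 135 → 140 → 146 → 153 → 161 → 170 → 180

Answer: 180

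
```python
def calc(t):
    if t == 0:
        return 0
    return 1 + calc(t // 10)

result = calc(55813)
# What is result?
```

Count of digits of 55813: 5

Answer: 5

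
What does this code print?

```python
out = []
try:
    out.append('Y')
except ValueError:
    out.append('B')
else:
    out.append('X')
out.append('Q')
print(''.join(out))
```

Execution trace: 'Y' (try body, no exception) → 'X' (else) → 'Q' (after the try/except). Output: YXQ

Answer: YXQ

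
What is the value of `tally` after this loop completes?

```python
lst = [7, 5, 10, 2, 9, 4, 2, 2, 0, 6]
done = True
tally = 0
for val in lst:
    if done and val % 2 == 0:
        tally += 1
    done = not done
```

Count even values at even positions
`tally` takes the values: 0 → 1 → 2 → 3

Answer: 3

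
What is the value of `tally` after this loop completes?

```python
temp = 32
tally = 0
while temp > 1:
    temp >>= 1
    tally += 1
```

Count right shifts until 1
`tally` takes the values: 0 → 1 → 2 → 3 → 4 → 5

Answer: 5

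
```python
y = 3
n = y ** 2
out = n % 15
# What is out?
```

Trace:
`y = 3` → y = 3
`n = y ** 2` → n = 9
`out = n % 15` → out = 9
So out = 9

Answer: 9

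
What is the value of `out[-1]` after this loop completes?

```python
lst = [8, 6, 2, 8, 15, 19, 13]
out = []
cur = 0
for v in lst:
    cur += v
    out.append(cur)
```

Cumulative sum ends at 71
`out` takes the values: [] → [8] → [8, 14] → [8, 14, 16] → [8, 14, 16, 24] → [8, 14, 16, 24, 39] → [8, 14, 16, 24, 39, 58] → [8, 14, 16, 24, 39, 58, 71]
So `out[-1]` = 71

Answer: 71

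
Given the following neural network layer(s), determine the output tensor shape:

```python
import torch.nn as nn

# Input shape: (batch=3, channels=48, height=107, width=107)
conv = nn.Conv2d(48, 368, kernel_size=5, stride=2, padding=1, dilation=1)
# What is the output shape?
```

Input: (3, 48, 107, 107) -> Output: (3, 368, 53, 53)

Answer: (3, 368, 53, 53)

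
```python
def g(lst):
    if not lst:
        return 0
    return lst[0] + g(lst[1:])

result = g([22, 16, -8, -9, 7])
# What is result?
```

22 + 16 + (-8) + (-9) + 7 + 0 = 28

Answer: 28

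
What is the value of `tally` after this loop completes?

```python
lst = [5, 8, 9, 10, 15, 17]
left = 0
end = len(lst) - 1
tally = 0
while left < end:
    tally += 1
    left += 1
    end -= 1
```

Iterations until pointers meet (list length 6)
`tally` takes the values: 0 → 1 → 2 → 3

Answer: 3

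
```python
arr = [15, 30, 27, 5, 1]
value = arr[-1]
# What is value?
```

Trace:
`arr = [15, 30, 27, 5, 1]` → arr = [15, 30, 27, 5, 1]
`value = arr[-1]` → value = 1
So value = 1

Answer: 1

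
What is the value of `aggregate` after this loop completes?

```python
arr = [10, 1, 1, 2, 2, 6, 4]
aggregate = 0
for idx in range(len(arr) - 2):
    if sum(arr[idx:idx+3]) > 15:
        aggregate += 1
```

Count windows with sum > 15
`aggregate` takes the values: 0

Answer: 0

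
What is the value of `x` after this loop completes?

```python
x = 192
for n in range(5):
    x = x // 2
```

Halve 5 times: 192 // 2^5 = 6
`x` takes the values: 192 → 96 → 48 → 24 → 12 → 6

Answer: 6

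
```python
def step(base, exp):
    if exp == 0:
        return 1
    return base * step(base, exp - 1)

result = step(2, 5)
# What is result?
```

step(2, 5) = 2 * 2 * 2 * 2 * 2 = 32

Answer: 32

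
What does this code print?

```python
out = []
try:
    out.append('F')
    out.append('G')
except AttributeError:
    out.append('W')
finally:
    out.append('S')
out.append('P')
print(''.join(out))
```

Execution trace: 'F' (try body) → 'G' (try body, no exception) → 'S' (finally) → 'P' (after the try/except). Output: FGSP

Answer: FGSP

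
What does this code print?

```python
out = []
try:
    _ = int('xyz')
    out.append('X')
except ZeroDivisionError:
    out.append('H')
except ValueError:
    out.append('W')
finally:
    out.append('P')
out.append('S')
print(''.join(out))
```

Execution trace: 'W' (except ValueError) → 'P' (finally) → 'S' (after the try/except). Output: WPS

Answer: WPS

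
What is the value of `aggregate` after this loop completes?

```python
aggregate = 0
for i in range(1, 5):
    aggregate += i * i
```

Sum of squares 1² to 4² = 30
`aggregate` takes the values: 0 → 1 → 5 → 14 → 30

Answer: 30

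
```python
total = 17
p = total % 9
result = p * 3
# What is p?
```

Trace:
`total = 17` → total = 17
`p = total % 9` → p = 8
`result = p * 3` → result = 24
So p = 8

Answer: 8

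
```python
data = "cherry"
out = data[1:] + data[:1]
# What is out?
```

Trace:
`data = "cherry"` → data = 'cherry'
`out = data[1:] + data[:1]` → out = 'herryc'
So out = 'herryc'

Answer: 'herryc'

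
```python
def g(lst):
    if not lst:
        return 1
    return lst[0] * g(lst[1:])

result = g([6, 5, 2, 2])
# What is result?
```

Product over [6, 5, 2, 2] = 6 * 5 * 2 * 2 = 120

Answer: 120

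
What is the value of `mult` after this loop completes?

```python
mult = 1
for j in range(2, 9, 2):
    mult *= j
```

Product of even numbers 2 to 8
`mult` takes the values: 1 → 2 → 8 → 48 → 384

Answer: 384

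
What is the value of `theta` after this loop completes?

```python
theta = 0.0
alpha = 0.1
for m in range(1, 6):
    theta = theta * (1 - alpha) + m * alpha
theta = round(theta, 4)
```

Moving average with lr=0.1
`theta` takes the values: 0.0 → 0.1 → 0.29 → 0.561 → 0.9049 → 1.31441 → 1.3144

Answer: 1.3144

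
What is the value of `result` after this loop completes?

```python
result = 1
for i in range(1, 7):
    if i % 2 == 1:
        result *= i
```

Product of odd numbers 1 to 6
`result` takes the values: 1 → 3 → 15

Answer: 15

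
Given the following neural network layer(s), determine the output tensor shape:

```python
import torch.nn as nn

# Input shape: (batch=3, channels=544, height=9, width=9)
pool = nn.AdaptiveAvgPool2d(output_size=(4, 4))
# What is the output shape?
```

Input: (3, 544, 9, 9) -> Output: (3, 544, 4, 4)

Answer: (3, 544, 4, 4)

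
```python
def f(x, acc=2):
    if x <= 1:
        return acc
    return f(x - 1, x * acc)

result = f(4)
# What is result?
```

Accumulator trace (n, acc): (4, 2) -> (3, 8) -> (2, 24) -> (1, 48) -> return 48

Answer: 48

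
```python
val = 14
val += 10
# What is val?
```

Trace:
`val = 14` → val = 14
`val += 10` → val = 24
So val = 24

Answer: 24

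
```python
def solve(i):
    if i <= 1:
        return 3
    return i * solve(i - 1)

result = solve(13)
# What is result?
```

solve(13) = 13 * 12 * 11 * 10 * 9 * 8 * 7 * 6 * 5 * 4 * 3 * 2 * 3 = 18681062400

Answer: 18681062400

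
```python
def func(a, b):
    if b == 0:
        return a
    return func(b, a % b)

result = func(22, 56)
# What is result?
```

func(22, 56) -> func(56, 22) -> func(22, 12) -> func(12, 10) -> func(10, 2) -> func(2, 0) -> 2

Answer: 2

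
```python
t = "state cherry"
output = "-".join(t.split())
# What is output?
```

Trace:
`t = "state cherry"` → t = 'state cherry'
`output = "-".join(t.split())` → output = 'state-cherry'
So output = 'state-cherry'

Answer: 'state-cherry'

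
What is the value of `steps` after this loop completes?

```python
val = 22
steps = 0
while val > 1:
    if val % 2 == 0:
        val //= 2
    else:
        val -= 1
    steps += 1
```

Steps to reduce 22 to 1
`steps` takes the values: 0 → 1 → 2 → 3 → 4 → 5 → 6

Answer: 6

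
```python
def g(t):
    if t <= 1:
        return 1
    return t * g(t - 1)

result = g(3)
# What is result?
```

g(3) = 3 * 2 * 1 = 6

Answer: 6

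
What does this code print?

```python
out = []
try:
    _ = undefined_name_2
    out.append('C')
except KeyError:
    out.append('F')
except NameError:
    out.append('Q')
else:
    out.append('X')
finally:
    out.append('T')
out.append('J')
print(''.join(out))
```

Execution trace: 'Q' (except NameError) → 'T' (finally) → 'J' (after the try/except). Output: QTJ

Answer: QTJ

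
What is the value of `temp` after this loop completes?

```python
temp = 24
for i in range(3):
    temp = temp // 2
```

Halve 3 times: 24 // 2^3 = 3
`temp` takes the values: 24 → 12 → 6 → 3

Answer: 3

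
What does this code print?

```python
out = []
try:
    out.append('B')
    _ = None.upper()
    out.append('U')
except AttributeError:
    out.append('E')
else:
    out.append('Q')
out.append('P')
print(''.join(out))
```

Execution trace: 'B' (try body) → 'E' (except AttributeError) → 'P' (after the try/except). Output: BEP

Answer: BEP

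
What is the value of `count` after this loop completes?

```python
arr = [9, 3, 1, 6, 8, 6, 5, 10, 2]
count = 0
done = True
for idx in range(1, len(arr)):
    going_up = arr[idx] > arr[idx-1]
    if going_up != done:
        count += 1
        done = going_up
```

Count direction changes in [9, 3, 1, 6, 8, 6, 5, 10, 2]
`count` takes the values: 0 → 1 → 2 → 3 → 4 → 5

Answer: 5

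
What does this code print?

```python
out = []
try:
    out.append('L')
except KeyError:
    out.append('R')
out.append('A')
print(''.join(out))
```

Execution trace: 'L' (try body, no exception) → 'A' (after the try/except). Output: LA

Answer: LA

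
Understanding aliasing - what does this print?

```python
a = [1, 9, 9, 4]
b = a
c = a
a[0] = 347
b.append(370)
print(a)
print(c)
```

Key concept: multiple aliases.
Step by step:
`a = [1, 9, 9, 4]` → a = [1, 9, 9, 4]
`b = a` → b = [1, 9, 9, 4] (same object as a)
`c = a` → c = [1, 9, 9, 4] (same object as a, b)
`a[0] = 347` → a = [347, 9, 9, 4] (same object as b, c); b = [347, 9, 9, 4] (same object as a, c); c = [347, 9, 9, 4] (same object as a, b)
`b.append(370)` → a = [347, 9, 9, 4, 370] (same object as b, c); b = [347, 9, 9, 4, 370] (same object as a, c); c = [347, 9, 9, 4, 370] (same object as a, b)
`print(a)` → prints [347, 9, 9, 4, 370]
`print(c)` → prints [347, 9, 9, 4, 370]

Answer:
[347, 9, 9, 4, 370]
[347, 9, 9, 4, 370]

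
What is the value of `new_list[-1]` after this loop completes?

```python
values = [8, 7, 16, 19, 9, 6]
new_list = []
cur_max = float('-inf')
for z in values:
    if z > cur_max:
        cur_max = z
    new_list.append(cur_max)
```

Running max ends at 19
`new_list` takes the values: [] → [8] → [8, 8] → [8, 8, 16] → [8, 8, 16, 19] → [8, 8, 16, 19, 19] → [8, 8, 16, 19, 19, 19]
So `new_list[-1]` = 19

Answer: 19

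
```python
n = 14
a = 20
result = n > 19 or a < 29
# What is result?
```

Trace:
`n = 14` → n = 14
`a = 20` → a = 20
`result = n > 19 or a < 29` → result = True
So result = True

Answer: True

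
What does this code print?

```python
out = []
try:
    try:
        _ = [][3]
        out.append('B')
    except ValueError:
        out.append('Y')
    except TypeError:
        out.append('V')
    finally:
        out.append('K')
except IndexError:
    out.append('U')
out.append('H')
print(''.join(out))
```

Execution trace: 'K' (inner finally) → 'U' (outer except IndexError) → 'H' (after the try/except). Output: KUH

Answer: KUH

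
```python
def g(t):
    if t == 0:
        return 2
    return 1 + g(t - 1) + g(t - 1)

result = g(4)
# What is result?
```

g(t) = 1 + 2·g(t-1), g(0)=2. Closed form: (2+1)·2^4 - 1 = 47.

Answer: 47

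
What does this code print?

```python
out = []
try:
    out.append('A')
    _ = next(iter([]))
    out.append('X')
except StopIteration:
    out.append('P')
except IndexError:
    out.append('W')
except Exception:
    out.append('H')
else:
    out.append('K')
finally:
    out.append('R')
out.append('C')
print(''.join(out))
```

Execution trace: 'A' (try body) → 'P' (except StopIteration) → 'R' (finally) → 'C' (after the try/except). Output: APRC

Answer: APRC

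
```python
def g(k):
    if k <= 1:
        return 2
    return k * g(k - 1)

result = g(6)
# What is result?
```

g(6) = 6 * 5 * 4 * 3 * 2 * 2 = 1440

Answer: 1440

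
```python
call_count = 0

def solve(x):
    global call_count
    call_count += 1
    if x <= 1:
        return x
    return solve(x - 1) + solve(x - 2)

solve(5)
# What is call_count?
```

Calls(x) = 1 + Calls(x-1) + Calls(x-2); Calls(0)=Calls(1)=1. For x=5 this gives 15.

Answer: 15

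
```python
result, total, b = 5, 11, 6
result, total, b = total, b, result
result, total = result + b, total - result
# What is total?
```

Trace:
`result, total, b = 5, 11, 6` → result = 5; total = 11; b = 6
`result, total, b = total, b, result` → result = 11; total = 6; b = 5
`result, total = result + b, total - result` → result = 16; total = -5
So total = -5

Answer: -5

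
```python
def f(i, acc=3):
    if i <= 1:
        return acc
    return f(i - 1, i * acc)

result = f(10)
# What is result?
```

Accumulator trace (n, acc): (10, 3) -> (9, 30) -> (8, 270) -> (7, 2160) -> (6, 15120) -> (5, 90720) -> (4, 453600) -> (3, 1814400) -> (2, 5443200) -> (1, 10886400) -> return 10886400

Answer: 10886400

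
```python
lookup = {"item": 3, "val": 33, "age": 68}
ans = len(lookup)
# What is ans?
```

Trace:
`lookup = {"item": 3, "val": 33, "age": 68}` → lookup = {'item': 3, 'val': 33, 'age': 68}
`ans = len(lookup)` → ans = 3
So ans = 3

Answer: 3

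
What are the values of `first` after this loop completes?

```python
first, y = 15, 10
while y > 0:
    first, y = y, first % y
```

GCD of 15 and 10
`first` takes the values: 15 → 10 → 5

Answer: 5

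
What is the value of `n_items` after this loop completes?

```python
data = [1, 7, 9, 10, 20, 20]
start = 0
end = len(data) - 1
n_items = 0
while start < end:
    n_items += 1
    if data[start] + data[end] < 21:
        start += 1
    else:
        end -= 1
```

Steps to find pair summing to 21
`n_items` takes the values: 0 → 1 → 2 → 3 → 4 → 5

Answer: 5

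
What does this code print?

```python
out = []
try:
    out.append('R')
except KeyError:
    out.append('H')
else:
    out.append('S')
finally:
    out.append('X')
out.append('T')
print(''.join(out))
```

Execution trace: 'R' (try body, no exception) → 'S' (else) → 'X' (finally) → 'T' (after the try/except). Output: RSXT

Answer: RSXT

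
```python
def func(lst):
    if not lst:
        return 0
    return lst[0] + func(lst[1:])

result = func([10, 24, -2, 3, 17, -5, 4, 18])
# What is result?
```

10 + 24 + (-2) + 3 + 17 + (-5) + 4 + 18 + 0 = 69

Answer: 69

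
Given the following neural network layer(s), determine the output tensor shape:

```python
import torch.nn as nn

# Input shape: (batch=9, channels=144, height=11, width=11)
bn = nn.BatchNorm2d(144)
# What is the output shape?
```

Input: (9, 144, 11, 11) -> Output: (9, 144, 11, 11)

Answer: (9, 144, 11, 11)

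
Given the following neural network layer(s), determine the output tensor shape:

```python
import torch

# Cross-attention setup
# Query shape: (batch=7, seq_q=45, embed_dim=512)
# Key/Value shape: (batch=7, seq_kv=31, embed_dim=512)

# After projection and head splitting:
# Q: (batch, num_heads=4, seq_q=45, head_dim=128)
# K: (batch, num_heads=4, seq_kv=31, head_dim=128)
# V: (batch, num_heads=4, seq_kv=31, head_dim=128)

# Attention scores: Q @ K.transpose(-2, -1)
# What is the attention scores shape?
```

Input: (7, 45, 512) -> Output: (7, 4, 45, 31)

Answer: (7, 4, 45, 31)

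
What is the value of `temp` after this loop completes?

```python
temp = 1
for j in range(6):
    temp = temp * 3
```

Multiply by 3, 6 times: 1 * 3^6 = 729
`temp` takes the values: 1 → 3 → 9 → 27 → 81 → 243 → 729

Answer: 729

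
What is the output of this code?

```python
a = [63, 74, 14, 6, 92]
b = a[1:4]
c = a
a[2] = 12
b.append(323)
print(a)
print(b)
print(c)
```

Key concept: slice vs alias.
Step by step:
`a = [63, 74, 14, 6, 92]` → a = [63, 74, 14, 6, 92]
`b = a[1:4]` → b = [74, 14, 6]
`c = a` → c = [63, 74, 14, 6, 92] (same object as a)
`a[2] = 12` → a = [63, 74, 12, 6, 92] (same object as c); c = [63, 74, 12, 6, 92] (same object as a)
`b.append(323)` → b = [74, 14, 6, 323]
`print(a)` → prints [63, 74, 12, 6, 92]
`print(b)` → prints [74, 14, 6, 323]
`print(c)` → prints [63, 74, 12, 6, 92]

Answer:
[63, 74, 12, 6, 92]
[74, 14, 6, 323]
[63, 74, 12, 6, 92]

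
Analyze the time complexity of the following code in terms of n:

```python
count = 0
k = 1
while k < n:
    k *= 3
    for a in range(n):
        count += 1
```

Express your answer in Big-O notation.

Each loop level contributes: log n × n. Multiplying the contributions gives O(n log n).

Answer: O(n log n)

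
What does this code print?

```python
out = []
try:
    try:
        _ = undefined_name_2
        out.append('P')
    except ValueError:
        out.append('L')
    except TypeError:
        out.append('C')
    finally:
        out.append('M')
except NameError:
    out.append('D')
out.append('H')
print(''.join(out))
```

Execution trace: 'M' (finally) → 'D' (outer except NameError) → 'H' (after the try/except). Output: MDH

Answer: MDH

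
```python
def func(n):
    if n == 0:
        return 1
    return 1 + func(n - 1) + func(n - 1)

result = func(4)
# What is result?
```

func(n) = 1 + 2·func(n-1), func(0)=1. Closed form: (1+1)·2^4 - 1 = 31.

Answer: 31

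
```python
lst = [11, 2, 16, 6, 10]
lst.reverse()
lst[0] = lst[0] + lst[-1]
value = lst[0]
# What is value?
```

Trace:
`lst = [11, 2, 16, 6, 10]` → lst = [11, 2, 16, 6, 10]
`lst.reverse()` → lst = [10, 6, 16, 2, 11]
`lst[0] = lst[0] + lst[-1]` → lst = [21, 6, 16, 2, 11]
`value = lst[0]` → value = 21
So value = 21

Answer: 21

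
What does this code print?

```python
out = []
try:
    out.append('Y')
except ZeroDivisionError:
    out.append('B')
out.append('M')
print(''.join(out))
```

Execution trace: 'Y' (try body, no exception) → 'M' (after the try/except). Output: YM

Answer: YM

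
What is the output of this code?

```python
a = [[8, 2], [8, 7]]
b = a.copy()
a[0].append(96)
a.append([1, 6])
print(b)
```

Key concept: shallow copy with nested lists.
Step by step:
`a = [[8, 2], [8, 7]]` → a = [[8, 2], [8, 7]]
`b = a.copy()` → b = [[8, 2], [8, 7]]
`a[0].append(96)` → a = [[8, 2, 96], [8, 7]]; b = [[8, 2, 96], [8, 7]]
`a.append([1, 6])` → a = [[8, 2, 96], [8, 7], [1, 6]]
`print(b)` → prints [[8, 2, 96], [8, 7]]

Answer: [[8, 2, 96], [8, 7]]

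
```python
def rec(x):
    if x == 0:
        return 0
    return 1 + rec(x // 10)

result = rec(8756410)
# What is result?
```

Count of digits of 8756410: 7

Answer: 7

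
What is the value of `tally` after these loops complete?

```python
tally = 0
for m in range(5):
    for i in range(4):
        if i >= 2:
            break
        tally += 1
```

Inner breaks at 2, outer runs 5 times
`tally` takes the values: 0 → 1 → 2 → 3 → 4 → 5 → 6 → 7 → 8 → 9 → 10

Answer: 10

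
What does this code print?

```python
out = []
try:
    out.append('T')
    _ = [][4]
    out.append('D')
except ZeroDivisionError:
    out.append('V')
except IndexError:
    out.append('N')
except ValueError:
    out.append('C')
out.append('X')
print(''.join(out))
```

Execution trace: 'T' (try body) → 'N' (except IndexError) → 'X' (after the try/except). Output: TNX

Answer: TNX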